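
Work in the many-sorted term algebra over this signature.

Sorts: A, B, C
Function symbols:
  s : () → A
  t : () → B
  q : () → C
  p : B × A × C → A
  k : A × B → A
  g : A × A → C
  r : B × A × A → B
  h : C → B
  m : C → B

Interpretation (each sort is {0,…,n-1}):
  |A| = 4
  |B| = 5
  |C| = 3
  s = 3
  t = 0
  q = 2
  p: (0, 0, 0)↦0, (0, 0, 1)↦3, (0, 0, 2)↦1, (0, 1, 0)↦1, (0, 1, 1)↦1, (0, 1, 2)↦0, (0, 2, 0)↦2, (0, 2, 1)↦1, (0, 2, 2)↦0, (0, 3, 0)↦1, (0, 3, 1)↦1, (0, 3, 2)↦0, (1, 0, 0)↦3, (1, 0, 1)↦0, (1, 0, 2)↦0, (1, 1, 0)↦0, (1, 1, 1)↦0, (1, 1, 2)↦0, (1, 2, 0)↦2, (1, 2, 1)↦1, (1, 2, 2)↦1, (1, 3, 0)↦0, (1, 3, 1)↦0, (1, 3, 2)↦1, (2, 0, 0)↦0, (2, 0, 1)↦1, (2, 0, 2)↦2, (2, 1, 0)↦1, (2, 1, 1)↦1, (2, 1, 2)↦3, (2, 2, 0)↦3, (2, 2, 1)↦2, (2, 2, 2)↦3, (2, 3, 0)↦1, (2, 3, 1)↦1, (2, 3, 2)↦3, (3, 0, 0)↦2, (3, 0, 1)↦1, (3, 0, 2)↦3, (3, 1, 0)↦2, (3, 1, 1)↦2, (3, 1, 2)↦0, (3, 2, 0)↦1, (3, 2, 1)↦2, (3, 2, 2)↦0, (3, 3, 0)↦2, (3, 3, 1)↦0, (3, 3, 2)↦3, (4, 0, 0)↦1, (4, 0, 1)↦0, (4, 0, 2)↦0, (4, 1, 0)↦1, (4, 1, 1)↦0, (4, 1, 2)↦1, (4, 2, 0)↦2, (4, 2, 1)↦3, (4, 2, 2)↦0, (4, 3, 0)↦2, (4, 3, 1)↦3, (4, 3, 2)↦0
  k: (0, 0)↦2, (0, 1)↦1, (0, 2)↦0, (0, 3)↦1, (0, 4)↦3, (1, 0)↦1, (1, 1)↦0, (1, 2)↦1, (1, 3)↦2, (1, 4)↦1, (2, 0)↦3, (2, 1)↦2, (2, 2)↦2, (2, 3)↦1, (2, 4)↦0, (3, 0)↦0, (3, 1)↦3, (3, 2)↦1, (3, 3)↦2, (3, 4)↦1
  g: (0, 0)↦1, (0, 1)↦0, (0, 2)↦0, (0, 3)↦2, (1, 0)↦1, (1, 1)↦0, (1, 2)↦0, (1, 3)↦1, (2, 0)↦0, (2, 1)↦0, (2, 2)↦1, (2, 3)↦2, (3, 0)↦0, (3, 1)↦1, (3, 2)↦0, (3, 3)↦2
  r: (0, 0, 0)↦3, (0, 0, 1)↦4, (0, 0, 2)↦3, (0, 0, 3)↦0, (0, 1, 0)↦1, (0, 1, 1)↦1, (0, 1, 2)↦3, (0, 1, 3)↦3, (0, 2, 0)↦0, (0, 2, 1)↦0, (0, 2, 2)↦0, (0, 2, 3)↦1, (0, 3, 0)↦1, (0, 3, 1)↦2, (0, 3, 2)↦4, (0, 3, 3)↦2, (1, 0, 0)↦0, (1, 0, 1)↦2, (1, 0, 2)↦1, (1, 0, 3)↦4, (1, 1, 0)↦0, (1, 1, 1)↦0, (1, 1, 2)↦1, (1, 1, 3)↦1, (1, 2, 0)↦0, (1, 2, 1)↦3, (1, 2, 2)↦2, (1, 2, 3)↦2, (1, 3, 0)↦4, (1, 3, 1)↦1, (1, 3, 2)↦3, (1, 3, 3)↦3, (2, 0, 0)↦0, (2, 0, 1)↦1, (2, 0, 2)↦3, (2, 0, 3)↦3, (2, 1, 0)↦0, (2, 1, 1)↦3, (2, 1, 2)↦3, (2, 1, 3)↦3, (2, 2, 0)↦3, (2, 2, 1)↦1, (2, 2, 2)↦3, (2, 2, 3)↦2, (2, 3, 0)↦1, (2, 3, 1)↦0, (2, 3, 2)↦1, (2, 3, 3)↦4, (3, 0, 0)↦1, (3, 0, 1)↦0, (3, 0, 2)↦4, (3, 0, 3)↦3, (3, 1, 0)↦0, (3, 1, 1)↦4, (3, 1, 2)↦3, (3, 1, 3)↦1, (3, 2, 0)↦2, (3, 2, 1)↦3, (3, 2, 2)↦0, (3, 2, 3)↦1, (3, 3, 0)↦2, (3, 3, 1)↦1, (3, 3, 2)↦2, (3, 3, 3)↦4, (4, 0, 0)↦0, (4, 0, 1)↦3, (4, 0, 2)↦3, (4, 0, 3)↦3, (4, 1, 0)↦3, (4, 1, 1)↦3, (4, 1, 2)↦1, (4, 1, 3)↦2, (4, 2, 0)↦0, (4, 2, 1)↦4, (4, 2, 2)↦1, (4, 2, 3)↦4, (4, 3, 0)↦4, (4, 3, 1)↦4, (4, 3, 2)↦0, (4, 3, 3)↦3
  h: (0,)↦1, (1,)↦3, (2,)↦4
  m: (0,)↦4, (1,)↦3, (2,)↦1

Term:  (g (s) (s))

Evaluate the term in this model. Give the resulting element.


  s = 3
  s = 3
  (g (s) (s)) = g(3, 3) = 2

value = 2


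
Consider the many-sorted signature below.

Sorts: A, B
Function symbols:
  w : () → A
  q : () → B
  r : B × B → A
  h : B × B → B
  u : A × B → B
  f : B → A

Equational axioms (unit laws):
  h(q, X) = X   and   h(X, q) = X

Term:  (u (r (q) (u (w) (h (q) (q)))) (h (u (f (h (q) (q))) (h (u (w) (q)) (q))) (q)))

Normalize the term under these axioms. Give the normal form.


1. (u (r (q) (u (w) (h (q) (q)))) (h (u (f (h (q) (q))) (h (u (w) (q)) (q))) (q)))  →  (u (r (q) (u (w) (q))) (h (u (f (h (q) (q))) (h (u (w) (q)) (q))) (q)))
2. (u (r (q) (u (w) (q))) (h (u (f (h (q) (q))) (h (u (w) (q)) (q))) (q)))  →  (u (r (q) (u (w) (q))) (u (f (h (q) (q))) (h (u (w) (q)) (q))))
3. (u (r (q) (u (w) (q))) (u (f (h (q) (q))) (h (u (w) (q)) (q))))  →  (u (r (q) (u (w) (q))) (u (f (q)) (h (u (w) (q)) (q))))
4. (u (r (q) (u (w) (q))) (u (f (q)) (h (u (w) (q)) (q))))  →  (u (r (q) (u (w) (q))) (u (f (q)) (u (w) (q))))

normal form = (u (r (q) (u (w) (q))) (u (f (q)) (u (w) (q))))


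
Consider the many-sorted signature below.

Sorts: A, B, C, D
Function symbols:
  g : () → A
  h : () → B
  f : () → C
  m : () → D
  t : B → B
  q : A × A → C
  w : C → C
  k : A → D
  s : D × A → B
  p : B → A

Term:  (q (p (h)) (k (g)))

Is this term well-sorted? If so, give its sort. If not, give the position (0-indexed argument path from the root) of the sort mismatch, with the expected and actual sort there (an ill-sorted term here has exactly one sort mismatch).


    (h) : B
  (p (h)) : A
    (g) : A
  (k (g)) : D
(q (p (h)) (k (g))) : ✗ arg 1 at [1] has sort D, expected A

ill-sorted at position [1]: expected A, got D


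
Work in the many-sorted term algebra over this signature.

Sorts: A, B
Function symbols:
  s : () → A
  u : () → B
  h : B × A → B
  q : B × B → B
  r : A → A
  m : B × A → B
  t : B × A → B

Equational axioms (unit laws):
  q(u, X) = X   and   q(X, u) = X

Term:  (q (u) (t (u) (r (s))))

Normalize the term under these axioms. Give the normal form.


normal form = (t (u) (r (s)))

1. (q (u) (t (u) (r (s))))  →  (t (u) (r (s)))


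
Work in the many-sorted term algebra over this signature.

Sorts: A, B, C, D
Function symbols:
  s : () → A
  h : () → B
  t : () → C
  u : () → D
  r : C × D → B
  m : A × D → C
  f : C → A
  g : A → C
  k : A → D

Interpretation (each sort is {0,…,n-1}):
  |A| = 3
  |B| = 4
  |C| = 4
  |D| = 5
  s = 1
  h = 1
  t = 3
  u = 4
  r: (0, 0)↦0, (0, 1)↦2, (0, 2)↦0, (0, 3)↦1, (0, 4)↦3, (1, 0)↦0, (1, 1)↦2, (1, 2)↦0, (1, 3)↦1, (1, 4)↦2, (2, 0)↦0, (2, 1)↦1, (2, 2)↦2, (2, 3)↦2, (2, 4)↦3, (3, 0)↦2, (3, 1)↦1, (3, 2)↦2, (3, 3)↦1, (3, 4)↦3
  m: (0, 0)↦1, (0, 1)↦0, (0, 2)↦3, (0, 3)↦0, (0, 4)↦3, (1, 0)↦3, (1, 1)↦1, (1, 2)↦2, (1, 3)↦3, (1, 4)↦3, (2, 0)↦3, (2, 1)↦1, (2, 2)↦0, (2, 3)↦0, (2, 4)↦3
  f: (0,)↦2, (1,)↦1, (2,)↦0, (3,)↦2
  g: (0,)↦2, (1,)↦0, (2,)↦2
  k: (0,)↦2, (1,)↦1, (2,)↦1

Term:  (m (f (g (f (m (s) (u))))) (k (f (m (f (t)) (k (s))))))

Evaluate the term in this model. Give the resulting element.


  s = 1
  u = 4
  (m (s) (u)) = m(1, 4) = 3
  (f (m (s) (u))) = f(3,) = 2
  (g (f (m (s) (u)))) = g(2,) = 2
  (f (g (f (m (s) (u))))) = f(2,) = 0
  t = 3
  (f (t)) = f(3,) = 2
  s = 1
  (k (s)) = k(1,) = 1
  (m (f (t)) (k (s))) = m(2, 1) = 1
  (f (m (f (t)) (k (s)))) = f(1,) = 1
  (k (f (m (f (t)) (k (s))))) = k(1,) = 1
  (m (f (g (f (m (s) (u))))) (k (f (m (f (t)) (k (s)))))) = m(0, 1) = 0

value = 0


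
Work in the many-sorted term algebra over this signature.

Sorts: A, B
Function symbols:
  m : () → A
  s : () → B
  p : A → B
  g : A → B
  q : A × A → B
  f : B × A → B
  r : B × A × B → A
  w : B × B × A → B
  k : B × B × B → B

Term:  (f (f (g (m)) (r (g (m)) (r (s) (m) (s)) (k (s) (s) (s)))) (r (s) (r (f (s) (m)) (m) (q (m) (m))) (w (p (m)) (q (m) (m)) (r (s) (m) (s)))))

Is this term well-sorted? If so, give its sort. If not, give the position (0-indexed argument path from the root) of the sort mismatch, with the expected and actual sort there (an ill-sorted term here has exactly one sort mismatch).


      (m) : A
    (g (m)) : B
        (m) : A
      (g (m)) : B
        (s) : B
        (m) : A
        (s) : B
      (r (s) (m) (s)) : A
        (s) : B
        (s) : B
        (s) : B
      (k (s) (s) (s)) : B
    (r (g (m)) (r (s) (m) (s)) (k (s) (s) (s))) : A
  (f (g (m)) (r (g (m)) (r (s) (m) (s)) (k (s) (s) (s)))) : B
    (s) : B
        (s) : B
        (m) : A
      (f (s) (m)) : B
      (m) : A
        (m) : A
        (m) : A
      (q (m) (m)) : B
    (r (f (s) (m)) (m) (q (m) (m))) : A
        (m) : A
      (p (m)) : B
        (m) : A
        (m) : A
      (q (m) (m)) : B
        (s) : B
        (m) : A
        (s) : B
      (r (s) (m) (s)) : A
    (w (p (m)) (q (m) (m)) (r (s) (m) (s))) : B
  (r (s) (r (f (s) (m)) (m) (q (m) (m))) (w (p (m)) (q (m) (m)) (r (s) (m) (s)))) : A
(f (f (g (m)) (r (g (m)) (r (s) (m) (s)) (k (s) (s) (s)))) (r (s) (r (f (s) (m)) (m) (q (m) (m))) (w (p (m)) (q (m) (m)) (r (s) (m) (s))))) : B

well-sorted; sort = B


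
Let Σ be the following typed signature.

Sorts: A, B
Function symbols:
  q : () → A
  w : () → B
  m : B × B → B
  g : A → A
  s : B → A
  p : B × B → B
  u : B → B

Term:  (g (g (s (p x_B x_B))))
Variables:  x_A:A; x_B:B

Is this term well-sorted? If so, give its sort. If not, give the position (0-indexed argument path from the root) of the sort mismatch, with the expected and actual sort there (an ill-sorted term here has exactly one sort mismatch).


well-sorted; sort = A

        x_B : B
        x_B : B
      (p x_B x_B) : B
    (s (p x_B x_B)) : A
  (g (s (p x_B x_B))) : A
(g (g (s (p x_B x_B)))) : A


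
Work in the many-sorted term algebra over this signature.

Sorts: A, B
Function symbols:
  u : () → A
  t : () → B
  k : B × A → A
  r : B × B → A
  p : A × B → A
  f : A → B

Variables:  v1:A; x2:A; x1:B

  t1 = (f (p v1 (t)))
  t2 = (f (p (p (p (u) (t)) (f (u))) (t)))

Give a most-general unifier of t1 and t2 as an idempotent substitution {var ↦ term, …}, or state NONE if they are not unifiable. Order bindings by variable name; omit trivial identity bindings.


{v1 ↦ (p (p (u) (t)) (f (u)))}


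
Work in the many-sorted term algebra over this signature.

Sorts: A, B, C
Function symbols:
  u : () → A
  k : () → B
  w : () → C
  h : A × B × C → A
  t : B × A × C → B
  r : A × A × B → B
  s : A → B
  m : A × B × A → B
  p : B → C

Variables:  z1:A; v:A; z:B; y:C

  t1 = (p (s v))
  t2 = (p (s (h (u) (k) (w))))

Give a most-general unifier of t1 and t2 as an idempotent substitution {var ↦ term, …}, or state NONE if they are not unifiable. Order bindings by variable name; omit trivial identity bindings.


{v ↦ (h (u) (k) (w))}


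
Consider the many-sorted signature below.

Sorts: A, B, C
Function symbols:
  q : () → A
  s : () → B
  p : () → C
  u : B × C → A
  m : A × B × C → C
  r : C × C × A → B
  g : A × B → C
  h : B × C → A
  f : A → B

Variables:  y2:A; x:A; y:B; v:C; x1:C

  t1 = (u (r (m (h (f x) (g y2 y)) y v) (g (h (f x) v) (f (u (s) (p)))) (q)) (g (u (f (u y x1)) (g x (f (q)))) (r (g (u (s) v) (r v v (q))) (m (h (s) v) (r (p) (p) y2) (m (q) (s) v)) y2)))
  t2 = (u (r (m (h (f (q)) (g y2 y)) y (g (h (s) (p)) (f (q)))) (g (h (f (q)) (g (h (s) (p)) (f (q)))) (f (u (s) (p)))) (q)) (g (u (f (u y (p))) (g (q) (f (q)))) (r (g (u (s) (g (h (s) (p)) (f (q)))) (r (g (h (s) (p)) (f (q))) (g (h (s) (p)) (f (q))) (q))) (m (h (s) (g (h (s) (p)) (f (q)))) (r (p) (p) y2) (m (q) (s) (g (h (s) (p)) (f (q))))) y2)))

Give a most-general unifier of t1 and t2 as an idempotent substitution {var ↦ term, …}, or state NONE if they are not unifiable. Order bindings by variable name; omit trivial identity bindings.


{v ↦ (g (h (s) (p)) (f (q))), x ↦ (q), x1 ↦ (p)}


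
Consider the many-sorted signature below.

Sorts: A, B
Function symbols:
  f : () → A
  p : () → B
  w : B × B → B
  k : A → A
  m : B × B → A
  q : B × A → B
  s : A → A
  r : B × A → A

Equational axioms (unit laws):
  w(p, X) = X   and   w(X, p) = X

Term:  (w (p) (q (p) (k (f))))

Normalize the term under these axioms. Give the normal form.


normal form = (q (p) (k (f)))

1. (w (p) (q (p) (k (f))))  →  (q (p) (k (f)))


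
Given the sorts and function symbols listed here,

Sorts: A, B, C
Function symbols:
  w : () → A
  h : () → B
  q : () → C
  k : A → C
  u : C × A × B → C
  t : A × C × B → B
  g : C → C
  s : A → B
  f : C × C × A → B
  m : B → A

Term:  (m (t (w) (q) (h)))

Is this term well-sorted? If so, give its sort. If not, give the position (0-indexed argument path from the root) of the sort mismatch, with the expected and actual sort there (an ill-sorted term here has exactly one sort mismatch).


    (w) : A
    (q) : C
    (h) : B
  (t (w) (q) (h)) : B
(m (t (w) (q) (h))) : A

well-sorted; sort = A


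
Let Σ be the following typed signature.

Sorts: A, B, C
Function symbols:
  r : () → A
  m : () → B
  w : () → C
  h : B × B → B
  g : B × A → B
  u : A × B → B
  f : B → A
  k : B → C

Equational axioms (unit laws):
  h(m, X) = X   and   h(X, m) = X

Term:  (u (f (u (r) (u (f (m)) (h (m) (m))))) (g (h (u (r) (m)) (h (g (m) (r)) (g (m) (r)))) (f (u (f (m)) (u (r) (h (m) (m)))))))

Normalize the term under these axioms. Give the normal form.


normal form = (u (f (u (r) (u (f (m)) (m)))) (g (h (u (r) (m)) (h (g (m) (r)) (g (m) (r)))) (f (u (f (m)) (u (r) (m))))))

1. (u (f (u (r) (u (f (m)) (h (m) (m))))) (g (h (u (r) (m)) (h (g (m) (r)) (g (m) (r)))) (f (u (f (m)) (u (r) (h (m) (m)))))))  →  (u (f (u (r) (u (f (m)) (m)))) (g (h (u (r) (m)) (h (g (m) (r)) (g (m) (r)))) (f (u (f (m)) (u (r) (h (m) (m)))))))
2. (u (f (u (r) (u (f (m)) (m)))) (g (h (u (r) (m)) (h (g (m) (r)) (g (m) (r)))) (f (u (f (m)) (u (r) (h (m) (m)))))))  →  (u (f (u (r) (u (f (m)) (m)))) (g (h (u (r) (m)) (h (g (m) (r)) (g (m) (r)))) (f (u (f (m)) (u (r) (m))))))


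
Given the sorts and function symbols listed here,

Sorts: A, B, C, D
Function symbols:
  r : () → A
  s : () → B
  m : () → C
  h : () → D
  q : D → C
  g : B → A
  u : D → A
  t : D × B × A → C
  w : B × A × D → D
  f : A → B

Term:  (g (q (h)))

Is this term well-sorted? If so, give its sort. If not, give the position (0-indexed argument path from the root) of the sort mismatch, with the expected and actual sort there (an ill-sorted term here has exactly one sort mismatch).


ill-sorted at position [0]: expected B, got C

    (h) : D
  (q (h)) : C
(g (q (h))) : ✗ arg 0 at [0] has sort C, expected B


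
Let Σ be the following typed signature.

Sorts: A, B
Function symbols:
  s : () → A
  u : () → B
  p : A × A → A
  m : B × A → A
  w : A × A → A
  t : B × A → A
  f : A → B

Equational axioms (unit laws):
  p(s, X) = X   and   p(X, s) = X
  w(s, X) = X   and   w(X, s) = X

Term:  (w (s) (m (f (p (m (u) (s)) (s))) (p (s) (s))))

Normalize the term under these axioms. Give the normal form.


1. (w (s) (m (f (p (m (u) (s)) (s))) (p (s) (s))))  →  (m (f (p (m (u) (s)) (s))) (p (s) (s)))
2. (m (f (p (m (u) (s)) (s))) (p (s) (s)))  →  (m (f (m (u) (s))) (p (s) (s)))
3. (m (f (m (u) (s))) (p (s) (s)))  →  (m (f (m (u) (s))) (s))

normal form = (m (f (m (u) (s))) (s))


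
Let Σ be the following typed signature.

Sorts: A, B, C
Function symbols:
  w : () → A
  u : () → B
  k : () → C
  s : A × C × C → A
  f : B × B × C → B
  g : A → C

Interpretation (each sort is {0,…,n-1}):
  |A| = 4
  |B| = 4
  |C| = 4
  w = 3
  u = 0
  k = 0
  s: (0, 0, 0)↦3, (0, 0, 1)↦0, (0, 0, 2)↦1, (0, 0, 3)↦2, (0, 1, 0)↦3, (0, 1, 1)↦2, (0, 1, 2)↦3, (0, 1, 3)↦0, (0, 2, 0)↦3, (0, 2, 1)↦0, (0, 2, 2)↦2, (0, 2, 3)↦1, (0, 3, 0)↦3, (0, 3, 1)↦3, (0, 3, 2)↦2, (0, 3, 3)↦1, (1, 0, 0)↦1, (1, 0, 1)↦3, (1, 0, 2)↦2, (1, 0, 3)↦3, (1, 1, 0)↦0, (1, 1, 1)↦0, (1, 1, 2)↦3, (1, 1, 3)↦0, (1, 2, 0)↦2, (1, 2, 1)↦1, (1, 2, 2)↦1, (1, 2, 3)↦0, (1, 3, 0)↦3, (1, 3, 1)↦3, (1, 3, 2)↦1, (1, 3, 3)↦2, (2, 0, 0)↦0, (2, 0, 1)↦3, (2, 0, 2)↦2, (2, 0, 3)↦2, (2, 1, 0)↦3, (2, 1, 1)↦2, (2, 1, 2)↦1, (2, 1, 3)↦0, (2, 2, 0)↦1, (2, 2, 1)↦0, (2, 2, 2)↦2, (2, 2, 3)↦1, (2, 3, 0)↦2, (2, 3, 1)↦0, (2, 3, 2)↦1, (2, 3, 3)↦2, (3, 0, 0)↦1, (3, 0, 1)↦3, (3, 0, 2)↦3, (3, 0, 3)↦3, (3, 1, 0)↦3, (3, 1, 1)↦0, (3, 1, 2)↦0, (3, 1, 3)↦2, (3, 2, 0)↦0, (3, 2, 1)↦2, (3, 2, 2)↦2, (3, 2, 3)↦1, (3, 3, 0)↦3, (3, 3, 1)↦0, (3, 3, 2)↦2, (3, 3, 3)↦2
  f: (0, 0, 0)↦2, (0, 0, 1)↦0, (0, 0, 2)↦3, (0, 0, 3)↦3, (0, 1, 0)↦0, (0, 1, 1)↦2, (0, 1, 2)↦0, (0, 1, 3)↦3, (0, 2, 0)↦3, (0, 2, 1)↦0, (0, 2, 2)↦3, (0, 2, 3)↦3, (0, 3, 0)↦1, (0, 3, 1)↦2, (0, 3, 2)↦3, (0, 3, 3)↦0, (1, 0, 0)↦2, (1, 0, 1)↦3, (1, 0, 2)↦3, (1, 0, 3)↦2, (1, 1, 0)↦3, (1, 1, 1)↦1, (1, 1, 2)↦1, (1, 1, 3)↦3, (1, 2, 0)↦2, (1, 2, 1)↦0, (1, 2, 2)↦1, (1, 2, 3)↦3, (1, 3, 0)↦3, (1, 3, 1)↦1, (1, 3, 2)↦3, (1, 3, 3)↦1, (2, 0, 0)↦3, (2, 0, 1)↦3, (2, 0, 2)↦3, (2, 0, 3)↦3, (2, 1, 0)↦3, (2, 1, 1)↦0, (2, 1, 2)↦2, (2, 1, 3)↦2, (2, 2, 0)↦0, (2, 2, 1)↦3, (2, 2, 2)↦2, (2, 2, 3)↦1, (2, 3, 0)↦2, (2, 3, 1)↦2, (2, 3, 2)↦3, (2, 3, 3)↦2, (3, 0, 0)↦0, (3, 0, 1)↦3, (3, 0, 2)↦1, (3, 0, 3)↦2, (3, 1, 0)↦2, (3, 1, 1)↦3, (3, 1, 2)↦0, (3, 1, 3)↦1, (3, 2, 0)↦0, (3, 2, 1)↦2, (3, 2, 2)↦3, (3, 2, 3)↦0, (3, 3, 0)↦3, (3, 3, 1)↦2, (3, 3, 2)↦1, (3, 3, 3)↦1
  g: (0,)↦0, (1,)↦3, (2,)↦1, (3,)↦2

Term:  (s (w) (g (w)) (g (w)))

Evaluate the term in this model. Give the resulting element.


  w = 3
  w = 3
  (g (w)) = g(3,) = 2
  w = 3
  (g (w)) = g(3,) = 2
  (s (w) (g (w)) (g (w))) = s(3, 2, 2) = 2

value = 2


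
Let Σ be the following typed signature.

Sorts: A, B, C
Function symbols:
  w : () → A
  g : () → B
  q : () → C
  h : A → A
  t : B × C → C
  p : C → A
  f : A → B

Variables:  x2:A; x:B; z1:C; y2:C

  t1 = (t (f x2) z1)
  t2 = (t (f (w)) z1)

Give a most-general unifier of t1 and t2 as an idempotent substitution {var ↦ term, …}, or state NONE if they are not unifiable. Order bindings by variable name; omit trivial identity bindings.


{x2 ↦ (w)}


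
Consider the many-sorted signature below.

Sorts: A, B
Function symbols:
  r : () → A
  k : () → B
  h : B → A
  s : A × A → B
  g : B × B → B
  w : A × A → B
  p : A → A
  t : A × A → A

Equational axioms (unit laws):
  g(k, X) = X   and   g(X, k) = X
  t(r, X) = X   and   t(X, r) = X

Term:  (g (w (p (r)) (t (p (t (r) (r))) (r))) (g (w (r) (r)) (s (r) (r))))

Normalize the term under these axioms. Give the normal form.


normal form = (g (w (p (r)) (p (r))) (g (w (r) (r)) (s (r) (r))))

1. (g (w (p (r)) (t (p (t (r) (r))) (r))) (g (w (r) (r)) (s (r) (r))))  →  (g (w (p (r)) (p (t (r) (r)))) (g (w (r) (r)) (s (r) (r))))
2. (g (w (p (r)) (p (t (r) (r)))) (g (w (r) (r)) (s (r) (r))))  →  (g (w (p (r)) (p (r))) (g (w (r) (r)) (s (r) (r))))


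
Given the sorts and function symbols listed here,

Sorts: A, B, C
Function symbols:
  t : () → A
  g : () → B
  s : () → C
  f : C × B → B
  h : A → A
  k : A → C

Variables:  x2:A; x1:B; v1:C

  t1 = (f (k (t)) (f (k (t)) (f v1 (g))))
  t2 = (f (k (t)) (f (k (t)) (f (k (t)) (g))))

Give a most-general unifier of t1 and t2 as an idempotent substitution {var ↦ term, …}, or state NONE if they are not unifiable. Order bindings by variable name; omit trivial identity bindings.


{v1 ↦ (k (t))}


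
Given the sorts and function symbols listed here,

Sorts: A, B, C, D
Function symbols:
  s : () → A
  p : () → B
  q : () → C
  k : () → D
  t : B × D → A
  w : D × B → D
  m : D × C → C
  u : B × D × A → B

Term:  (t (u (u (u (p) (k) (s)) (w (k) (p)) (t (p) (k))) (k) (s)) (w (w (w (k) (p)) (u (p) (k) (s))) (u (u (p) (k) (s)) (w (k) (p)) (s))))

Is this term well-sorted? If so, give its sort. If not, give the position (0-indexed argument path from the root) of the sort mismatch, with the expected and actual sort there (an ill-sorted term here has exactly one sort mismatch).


well-sorted; sort = A

        (p) : B
        (k) : D
        (s) : A
      (u (p) (k) (s)) : B
        (k) : D
        (p) : B
      (w (k) (p)) : D
        (p) : B
        (k) : D
      (t (p) (k)) : A
    (u (u (p) (k) (s)) (w (k) (p)) (t (p) (k))) : B
    (k) : D
    (s) : A
  (u (u (u (p) (k) (s)) (w (k) (p)) (t (p) (k))) (k) (s)) : B
        (k) : D
        (p) : B
      (w (k) (p)) : D
        (p) : B
        (k) : D
        (s) : A
      (u (p) (k) (s)) : B
    (w (w (k) (p)) (u (p) (k) (s))) : D
        (p) : B
        (k) : D
        (s) : A
      (u (p) (k) (s)) : B
        (k) : D
        (p) : B
      (w (k) (p)) : D
      (s) : A
    (u (u (p) (k) (s)) (w (k) (p)) (s)) : B
  (w (w (w (k) (p)) (u (p) (k) (s))) (u (u (p) (k) (s)) (w (k) (p)) (s))) : D
(t (u (u (u (p) (k) (s)) (w (k) (p)) (t (p) (k))) (k) (s)) (w (w (w (k) (p)) (u (p) (k) (s))) (u (u (p) (k) (s)) (w (k) (p)) (s)))) : A


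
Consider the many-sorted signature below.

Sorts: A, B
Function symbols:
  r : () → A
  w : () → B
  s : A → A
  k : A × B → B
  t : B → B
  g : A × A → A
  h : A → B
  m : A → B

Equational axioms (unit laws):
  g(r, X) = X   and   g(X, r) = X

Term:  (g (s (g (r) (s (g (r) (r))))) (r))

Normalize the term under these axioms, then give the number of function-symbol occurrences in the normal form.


size = 3

1. (g (s (g (r) (s (g (r) (r))))) (r))  →  (s (g (r) (s (g (r) (r)))))
2. (s (g (r) (s (g (r) (r)))))  →  (s (s (g (r) (r))))
3. (s (s (g (r) (r))))  →  (s (s (r)))
normal form: (s (s (r)))


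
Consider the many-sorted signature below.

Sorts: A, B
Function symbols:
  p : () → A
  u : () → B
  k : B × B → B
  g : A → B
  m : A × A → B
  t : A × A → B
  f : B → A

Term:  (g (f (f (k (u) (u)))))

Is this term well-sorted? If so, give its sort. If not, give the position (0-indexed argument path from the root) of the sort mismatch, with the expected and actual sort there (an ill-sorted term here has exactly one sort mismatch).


ill-sorted at position [0, 0]: expected B, got A

        (u) : B
        (u) : B
      (k (u) (u)) : B
    (f (k (u) (u))) : A
  (f (f (k (u) (u)))) : ✗ arg 0 at [0, 0] has sort A, expected B


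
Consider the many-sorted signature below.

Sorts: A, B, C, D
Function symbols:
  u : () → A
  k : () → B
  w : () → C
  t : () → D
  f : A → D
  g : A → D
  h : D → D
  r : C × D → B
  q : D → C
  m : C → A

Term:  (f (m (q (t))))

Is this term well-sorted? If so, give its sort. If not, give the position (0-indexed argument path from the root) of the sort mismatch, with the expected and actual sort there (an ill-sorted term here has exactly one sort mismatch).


well-sorted; sort = D

      (t) : D
    (q (t)) : C
  (m (q (t))) : A
(f (m (q (t)))) : D


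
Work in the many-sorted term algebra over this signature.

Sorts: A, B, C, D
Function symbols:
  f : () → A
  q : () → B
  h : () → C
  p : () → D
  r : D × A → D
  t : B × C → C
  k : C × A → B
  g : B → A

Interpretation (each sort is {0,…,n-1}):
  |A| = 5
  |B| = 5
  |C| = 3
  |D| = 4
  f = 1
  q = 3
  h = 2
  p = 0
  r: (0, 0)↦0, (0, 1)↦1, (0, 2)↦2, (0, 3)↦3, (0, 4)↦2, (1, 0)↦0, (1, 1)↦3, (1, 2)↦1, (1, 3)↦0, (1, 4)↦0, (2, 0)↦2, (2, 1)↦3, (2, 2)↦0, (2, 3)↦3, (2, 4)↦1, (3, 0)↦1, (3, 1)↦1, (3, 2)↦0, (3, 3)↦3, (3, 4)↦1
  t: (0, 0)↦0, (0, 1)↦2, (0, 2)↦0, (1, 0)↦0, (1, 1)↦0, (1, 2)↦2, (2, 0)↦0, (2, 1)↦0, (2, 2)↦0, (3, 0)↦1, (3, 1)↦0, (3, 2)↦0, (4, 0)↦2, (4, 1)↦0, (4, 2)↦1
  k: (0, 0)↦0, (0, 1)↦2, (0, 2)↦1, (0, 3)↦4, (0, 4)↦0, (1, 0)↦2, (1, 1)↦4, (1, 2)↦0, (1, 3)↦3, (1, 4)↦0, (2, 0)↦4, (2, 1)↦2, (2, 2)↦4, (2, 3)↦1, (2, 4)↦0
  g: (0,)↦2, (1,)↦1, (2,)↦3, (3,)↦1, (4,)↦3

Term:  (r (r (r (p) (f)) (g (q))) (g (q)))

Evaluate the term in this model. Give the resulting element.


  p = 0
  f = 1
  (r (p) (f)) = r(0, 1) = 1
  q = 3
  (g (q)) = g(3,) = 1
  (r (r (p) (f)) (g (q))) = r(1, 1) = 3
  q = 3
  (g (q)) = g(3,) = 1
  (r (r (r (p) (f)) (g (q))) (g (q))) = r(3, 1) = 1

value = 1


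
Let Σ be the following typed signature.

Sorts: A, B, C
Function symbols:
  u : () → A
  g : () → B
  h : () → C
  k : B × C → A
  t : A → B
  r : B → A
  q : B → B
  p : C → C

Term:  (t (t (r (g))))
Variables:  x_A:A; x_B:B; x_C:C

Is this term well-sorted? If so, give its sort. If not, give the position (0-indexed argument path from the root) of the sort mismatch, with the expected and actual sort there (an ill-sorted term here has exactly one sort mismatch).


ill-sorted at position [0]: expected A, got B

      (g) : B
    (r (g)) : A
  (t (r (g))) : B
(t (t (r (g)))) : ✗ arg 0 at [0] has sort B, expected A


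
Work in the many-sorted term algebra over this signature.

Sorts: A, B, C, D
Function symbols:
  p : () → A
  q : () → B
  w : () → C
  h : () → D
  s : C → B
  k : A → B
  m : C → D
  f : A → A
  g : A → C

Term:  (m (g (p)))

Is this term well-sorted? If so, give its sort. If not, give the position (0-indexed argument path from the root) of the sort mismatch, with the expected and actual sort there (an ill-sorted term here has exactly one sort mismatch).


    (p) : A
  (g (p)) : C
(m (g (p))) : D

well-sorted; sort = D


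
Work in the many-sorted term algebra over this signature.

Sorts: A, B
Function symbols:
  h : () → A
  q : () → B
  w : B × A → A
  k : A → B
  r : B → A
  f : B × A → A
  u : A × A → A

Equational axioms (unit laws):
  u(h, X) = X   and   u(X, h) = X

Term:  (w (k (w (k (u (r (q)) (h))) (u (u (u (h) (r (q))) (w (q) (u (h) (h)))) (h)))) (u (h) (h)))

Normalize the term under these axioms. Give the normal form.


normal form = (w (k (w (k (r (q))) (u (r (q)) (w (q) (h))))) (h))

1. (w (k (w (k (u (r (q)) (h))) (u (u (u (h) (r (q))) (w (q) (u (h) (h)))) (h)))) (u (h) (h)))  →  (w (k (w (k (r (q))) (u (u (u (h) (r (q))) (w (q) (u (h) (h)))) (h)))) (u (h) (h)))
2. (w (k (w (k (r (q))) (u (u (u (h) (r (q))) (w (q) (u (h) (h)))) (h)))) (u (h) (h)))  →  (w (k (w (k (r (q))) (u (u (h) (r (q))) (w (q) (u (h) (h)))))) (u (h) (h)))
3. (w (k (w (k (r (q))) (u (u (h) (r (q))) (w (q) (u (h) (h)))))) (u (h) (h)))  →  (w (k (w (k (r (q))) (u (r (q)) (w (q) (u (h) (h)))))) (u (h) (h)))
4. (w (k (w (k (r (q))) (u (r (q)) (w (q) (u (h) (h)))))) (u (h) (h)))  →  (w (k (w (k (r (q))) (u (r (q)) (w (q) (h))))) (u (h) (h)))
5. (w (k (w (k (r (q))) (u (r (q)) (w (q) (h))))) (u (h) (h)))  →  (w (k (w (k (r (q))) (u (r (q)) (w (q) (h))))) (h))


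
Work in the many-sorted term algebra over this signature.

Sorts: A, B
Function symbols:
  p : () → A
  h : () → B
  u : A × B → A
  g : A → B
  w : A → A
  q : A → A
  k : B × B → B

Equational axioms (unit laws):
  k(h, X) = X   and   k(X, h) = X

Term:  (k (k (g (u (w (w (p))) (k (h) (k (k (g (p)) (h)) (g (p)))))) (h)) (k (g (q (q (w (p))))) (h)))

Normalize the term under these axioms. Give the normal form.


normal form = (k (g (u (w (w (p))) (k (g (p)) (g (p))))) (g (q (q (w (p))))))

1. (k (k (g (u (w (w (p))) (k (h) (k (k (g (p)) (h)) (g (p)))))) (h)) (k (g (q (q (w (p))))) (h)))  →  (k (g (u (w (w (p))) (k (h) (k (k (g (p)) (h)) (g (p)))))) (k (g (q (q (w (p))))) (h)))
2. (k (g (u (w (w (p))) (k (h) (k (k (g (p)) (h)) (g (p)))))) (k (g (q (q (w (p))))) (h)))  →  (k (g (u (w (w (p))) (k (k (g (p)) (h)) (g (p))))) (k (g (q (q (w (p))))) (h)))
3. (k (g (u (w (w (p))) (k (k (g (p)) (h)) (g (p))))) (k (g (q (q (w (p))))) (h)))  →  (k (g (u (w (w (p))) (k (g (p)) (g (p))))) (k (g (q (q (w (p))))) (h)))
4. (k (g (u (w (w (p))) (k (g (p)) (g (p))))) (k (g (q (q (w (p))))) (h)))  →  (k (g (u (w (w (p))) (k (g (p)) (g (p))))) (g (q (q (w (p))))))


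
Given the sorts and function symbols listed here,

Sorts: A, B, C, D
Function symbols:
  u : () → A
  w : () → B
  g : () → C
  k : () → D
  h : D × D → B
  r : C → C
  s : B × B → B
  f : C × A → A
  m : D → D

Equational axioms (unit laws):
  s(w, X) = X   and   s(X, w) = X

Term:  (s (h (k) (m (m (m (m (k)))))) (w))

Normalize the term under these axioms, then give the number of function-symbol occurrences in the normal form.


1. (s (h (k) (m (m (m (m (k)))))) (w))  →  (h (k) (m (m (m (m (k))))))
normal form: (h (k) (m (m (m (m (k))))))

size = 7


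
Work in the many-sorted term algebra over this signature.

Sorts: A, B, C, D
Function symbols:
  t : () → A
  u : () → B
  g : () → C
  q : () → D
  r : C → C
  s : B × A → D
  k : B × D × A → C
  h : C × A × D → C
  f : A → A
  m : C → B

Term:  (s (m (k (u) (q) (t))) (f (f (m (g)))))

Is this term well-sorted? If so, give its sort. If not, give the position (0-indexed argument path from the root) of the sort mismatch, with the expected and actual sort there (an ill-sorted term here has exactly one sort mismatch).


ill-sorted at position [1, 0, 0]: expected A, got B

      (u) : B
      (q) : D
      (t) : A
    (k (u) (q) (t)) : C
  (m (k (u) (q) (t))) : B
        (g) : C
      (m (g)) : B
    (f (m (g))) : ✗ arg 0 at [1, 0, 0] has sort B, expected A


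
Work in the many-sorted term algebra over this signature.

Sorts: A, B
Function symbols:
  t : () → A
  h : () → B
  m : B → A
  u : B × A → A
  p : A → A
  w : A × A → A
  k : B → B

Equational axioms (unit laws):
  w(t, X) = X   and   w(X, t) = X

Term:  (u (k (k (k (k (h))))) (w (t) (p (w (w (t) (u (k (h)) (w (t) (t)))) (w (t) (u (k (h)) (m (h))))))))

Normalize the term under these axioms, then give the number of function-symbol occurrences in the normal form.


size = 17

1. (u (k (k (k (k (h))))) (w (t) (p (w (w (t) (u (k (h)) (w (t) (t)))) (w (t) (u (k (h)) (m (h))))))))  →  (u (k (k (k (k (h))))) (p (w (w (t) (u (k (h)) (w (t) (t)))) (w (t) (u (k (h)) (m (h)))))))
2. (u (k (k (k (k (h))))) (p (w (w (t) (u (k (h)) (w (t) (t)))) (w (t) (u (k (h)) (m (h)))))))  →  (u (k (k (k (k (h))))) (p (w (u (k (h)) (w (t) (t))) (w (t) (u (k (h)) (m (h)))))))
3. (u (k (k (k (k (h))))) (p (w (u (k (h)) (w (t) (t))) (w (t) (u (k (h)) (m (h)))))))  →  (u (k (k (k (k (h))))) (p (w (u (k (h)) (t)) (w (t) (u (k (h)) (m (h)))))))
4. (u (k (k (k (k (h))))) (p (w (u (k (h)) (t)) (w (t) (u (k (h)) (m (h)))))))  →  (u (k (k (k (k (h))))) (p (w (u (k (h)) (t)) (u (k (h)) (m (h))))))
normal form: (u (k (k (k (k (h))))) (p (w (u (k (h)) (t)) (u (k (h)) (m (h))))))


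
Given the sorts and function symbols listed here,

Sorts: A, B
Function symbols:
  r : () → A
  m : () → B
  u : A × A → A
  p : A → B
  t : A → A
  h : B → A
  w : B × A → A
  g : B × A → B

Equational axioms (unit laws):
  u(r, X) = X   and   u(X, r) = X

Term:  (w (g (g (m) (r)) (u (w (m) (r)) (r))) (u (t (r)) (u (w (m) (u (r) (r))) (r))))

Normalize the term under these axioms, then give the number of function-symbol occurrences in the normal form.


size = 14

1. (w (g (g (m) (r)) (u (w (m) (r)) (r))) (u (t (r)) (u (w (m) (u (r) (r))) (r))))  →  (w (g (g (m) (r)) (w (m) (r))) (u (t (r)) (u (w (m) (u (r) (r))) (r))))
2. (w (g (g (m) (r)) (w (m) (r))) (u (t (r)) (u (w (m) (u (r) (r))) (r))))  →  (w (g (g (m) (r)) (w (m) (r))) (u (t (r)) (w (m) (u (r) (r)))))
3. (w (g (g (m) (r)) (w (m) (r))) (u (t (r)) (w (m) (u (r) (r)))))  →  (w (g (g (m) (r)) (w (m) (r))) (u (t (r)) (w (m) (r))))
normal form: (w (g (g (m) (r)) (w (m) (r))) (u (t (r)) (w (m) (r))))


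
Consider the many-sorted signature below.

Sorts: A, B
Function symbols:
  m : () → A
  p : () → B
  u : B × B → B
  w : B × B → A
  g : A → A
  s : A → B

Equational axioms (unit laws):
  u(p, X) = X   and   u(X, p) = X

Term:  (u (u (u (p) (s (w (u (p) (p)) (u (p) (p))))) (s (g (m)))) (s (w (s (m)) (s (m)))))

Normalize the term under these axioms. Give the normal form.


1. (u (u (u (p) (s (w (u (p) (p)) (u (p) (p))))) (s (g (m)))) (s (w (s (m)) (s (m)))))  →  (u (u (s (w (u (p) (p)) (u (p) (p)))) (s (g (m)))) (s (w (s (m)) (s (m)))))
2. (u (u (s (w (u (p) (p)) (u (p) (p)))) (s (g (m)))) (s (w (s (m)) (s (m)))))  →  (u (u (s (w (p) (u (p) (p)))) (s (g (m)))) (s (w (s (m)) (s (m)))))
3. (u (u (s (w (p) (u (p) (p)))) (s (g (m)))) (s (w (s (m)) (s (m)))))  →  (u (u (s (w (p) (p))) (s (g (m)))) (s (w (s (m)) (s (m)))))

normal form = (u (u (s (w (p) (p))) (s (g (m)))) (s (w (s (m)) (s (m)))))


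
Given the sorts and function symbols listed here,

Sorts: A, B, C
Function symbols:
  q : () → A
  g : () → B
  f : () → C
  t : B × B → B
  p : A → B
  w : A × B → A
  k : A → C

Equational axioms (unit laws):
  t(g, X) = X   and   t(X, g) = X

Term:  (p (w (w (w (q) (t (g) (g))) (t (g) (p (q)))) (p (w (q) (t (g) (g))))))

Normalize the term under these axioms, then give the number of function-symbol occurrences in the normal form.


1. (p (w (w (w (q) (t (g) (g))) (t (g) (p (q)))) (p (w (q) (t (g) (g))))))  →  (p (w (w (w (q) (g)) (t (g) (p (q)))) (p (w (q) (t (g) (g))))))
2. (p (w (w (w (q) (g)) (t (g) (p (q)))) (p (w (q) (t (g) (g))))))  →  (p (w (w (w (q) (g)) (p (q))) (p (w (q) (t (g) (g))))))
3. (p (w (w (w (q) (g)) (p (q))) (p (w (q) (t (g) (g))))))  →  (p (w (w (w (q) (g)) (p (q))) (p (w (q) (g)))))
normal form: (p (w (w (w (q) (g)) (p (q))) (p (w (q) (g)))))

size = 12


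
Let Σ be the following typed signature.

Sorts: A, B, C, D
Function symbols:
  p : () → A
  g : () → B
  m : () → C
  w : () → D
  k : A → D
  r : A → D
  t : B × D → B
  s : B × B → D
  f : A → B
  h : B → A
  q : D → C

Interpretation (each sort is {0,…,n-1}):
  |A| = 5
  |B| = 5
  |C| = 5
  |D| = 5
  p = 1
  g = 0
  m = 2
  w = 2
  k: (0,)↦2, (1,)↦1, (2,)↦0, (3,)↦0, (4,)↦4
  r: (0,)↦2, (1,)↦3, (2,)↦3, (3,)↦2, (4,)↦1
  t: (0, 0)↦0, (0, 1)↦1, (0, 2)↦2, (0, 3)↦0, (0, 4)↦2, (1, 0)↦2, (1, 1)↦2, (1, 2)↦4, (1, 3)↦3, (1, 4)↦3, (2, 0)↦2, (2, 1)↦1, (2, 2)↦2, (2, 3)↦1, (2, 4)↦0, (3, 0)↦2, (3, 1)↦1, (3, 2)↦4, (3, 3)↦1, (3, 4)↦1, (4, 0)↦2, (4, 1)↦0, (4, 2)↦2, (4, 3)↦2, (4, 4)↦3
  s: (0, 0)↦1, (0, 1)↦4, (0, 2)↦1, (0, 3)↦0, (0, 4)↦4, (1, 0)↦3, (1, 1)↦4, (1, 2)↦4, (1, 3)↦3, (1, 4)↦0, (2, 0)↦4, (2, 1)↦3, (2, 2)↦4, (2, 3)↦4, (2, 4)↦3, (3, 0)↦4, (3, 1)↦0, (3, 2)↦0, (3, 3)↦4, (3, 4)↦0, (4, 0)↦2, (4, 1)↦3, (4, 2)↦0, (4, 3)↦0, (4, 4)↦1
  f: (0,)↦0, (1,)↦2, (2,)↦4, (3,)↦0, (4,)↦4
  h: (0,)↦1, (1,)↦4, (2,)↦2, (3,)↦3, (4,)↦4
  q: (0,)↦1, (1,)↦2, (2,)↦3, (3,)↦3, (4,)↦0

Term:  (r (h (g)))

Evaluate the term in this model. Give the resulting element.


value = 3

  g = 0
  (h (g)) = h(0,) = 1
  (r (h (g))) = r(1,) = 3


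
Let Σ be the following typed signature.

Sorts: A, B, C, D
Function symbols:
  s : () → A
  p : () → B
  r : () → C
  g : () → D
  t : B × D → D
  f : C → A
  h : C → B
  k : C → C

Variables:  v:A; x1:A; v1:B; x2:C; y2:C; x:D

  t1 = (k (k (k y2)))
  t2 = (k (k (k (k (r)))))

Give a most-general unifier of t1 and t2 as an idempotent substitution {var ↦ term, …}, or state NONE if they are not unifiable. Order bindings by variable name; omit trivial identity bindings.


{y2 ↦ (k (r))}


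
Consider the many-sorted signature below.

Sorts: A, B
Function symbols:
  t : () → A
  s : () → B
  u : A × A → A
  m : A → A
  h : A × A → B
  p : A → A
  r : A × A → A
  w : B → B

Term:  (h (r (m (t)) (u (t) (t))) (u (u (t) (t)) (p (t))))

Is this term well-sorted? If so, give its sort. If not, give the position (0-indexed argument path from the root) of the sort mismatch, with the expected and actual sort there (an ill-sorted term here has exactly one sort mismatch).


well-sorted; sort = B

      (t) : A
    (m (t)) : A
      (t) : A
      (t) : A
    (u (t) (t)) : A
  (r (m (t)) (u (t) (t))) : A
      (t) : A
      (t) : A
    (u (t) (t)) : A
      (t) : A
    (p (t)) : A
  (u (u (t) (t)) (p (t))) : A
(h (r (m (t)) (u (t) (t))) (u (u (t) (t)) (p (t)))) : B


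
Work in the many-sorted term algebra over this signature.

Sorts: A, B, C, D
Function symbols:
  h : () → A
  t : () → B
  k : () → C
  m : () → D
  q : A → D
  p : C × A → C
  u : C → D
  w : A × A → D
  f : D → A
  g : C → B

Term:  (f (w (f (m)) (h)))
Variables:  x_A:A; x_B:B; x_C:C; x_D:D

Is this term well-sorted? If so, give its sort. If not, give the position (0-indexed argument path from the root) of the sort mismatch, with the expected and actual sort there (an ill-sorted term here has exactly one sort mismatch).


      (m) : D
    (f (m)) : A
    (h) : A
  (w (f (m)) (h)) : D
(f (w (f (m)) (h))) : A

well-sorted; sort = A


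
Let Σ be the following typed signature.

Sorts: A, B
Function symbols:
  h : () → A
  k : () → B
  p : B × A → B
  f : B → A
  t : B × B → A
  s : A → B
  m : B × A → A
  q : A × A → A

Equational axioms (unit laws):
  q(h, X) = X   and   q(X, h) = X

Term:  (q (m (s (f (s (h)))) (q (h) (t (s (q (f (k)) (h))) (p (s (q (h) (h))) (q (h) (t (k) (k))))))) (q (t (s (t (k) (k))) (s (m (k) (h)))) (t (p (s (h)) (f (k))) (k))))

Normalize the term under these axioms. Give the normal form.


normal form = (q (m (s (f (s (h)))) (t (s (f (k))) (p (s (h)) (t (k) (k))))) (q (t (s (t (k) (k))) (s (m (k) (h)))) (t (p (s (h)) (f (k))) (k))))

1. (q (m (s (f (s (h)))) (q (h) (t (s (q (f (k)) (h))) (p (s (q (h) (h))) (q (h) (t (k) (k))))))) (q (t (s (t (k) (k))) (s (m (k) (h)))) (t (p (s (h)) (f (k))) (k))))  →  (q (m (s (f (s (h)))) (t (s (q (f (k)) (h))) (p (s (q (h) (h))) (q (h) (t (k) (k)))))) (q (t (s (t (k) (k))) (s (m (k) (h)))) (t (p (s (h)) (f (k))) (k))))
2. (q (m (s (f (s (h)))) (t (s (q (f (k)) (h))) (p (s (q (h) (h))) (q (h) (t (k) (k)))))) (q (t (s (t (k) (k))) (s (m (k) (h)))) (t (p (s (h)) (f (k))) (k))))  →  (q (m (s (f (s (h)))) (t (s (f (k))) (p (s (q (h) (h))) (q (h) (t (k) (k)))))) (q (t (s (t (k) (k))) (s (m (k) (h)))) (t (p (s (h)) (f (k))) (k))))
3. (q (m (s (f (s (h)))) (t (s (f (k))) (p (s (q (h) (h))) (q (h) (t (k) (k)))))) (q (t (s (t (k) (k))) (s (m (k) (h)))) (t (p (s (h)) (f (k))) (k))))  →  (q (m (s (f (s (h)))) (t (s (f (k))) (p (s (h)) (q (h) (t (k) (k)))))) (q (t (s (t (k) (k))) (s (m (k) (h)))) (t (p (s (h)) (f (k))) (k))))
4. (q (m (s (f (s (h)))) (t (s (f (k))) (p (s (h)) (q (h) (t (k) (k)))))) (q (t (s (t (k) (k))) (s (m (k) (h)))) (t (p (s (h)) (f (k))) (k))))  →  (q (m (s (f (s (h)))) (t (s (f (k))) (p (s (h)) (t (k) (k))))) (q (t (s (t (k) (k))) (s (m (k) (h)))) (t (p (s (h)) (f (k))) (k))))


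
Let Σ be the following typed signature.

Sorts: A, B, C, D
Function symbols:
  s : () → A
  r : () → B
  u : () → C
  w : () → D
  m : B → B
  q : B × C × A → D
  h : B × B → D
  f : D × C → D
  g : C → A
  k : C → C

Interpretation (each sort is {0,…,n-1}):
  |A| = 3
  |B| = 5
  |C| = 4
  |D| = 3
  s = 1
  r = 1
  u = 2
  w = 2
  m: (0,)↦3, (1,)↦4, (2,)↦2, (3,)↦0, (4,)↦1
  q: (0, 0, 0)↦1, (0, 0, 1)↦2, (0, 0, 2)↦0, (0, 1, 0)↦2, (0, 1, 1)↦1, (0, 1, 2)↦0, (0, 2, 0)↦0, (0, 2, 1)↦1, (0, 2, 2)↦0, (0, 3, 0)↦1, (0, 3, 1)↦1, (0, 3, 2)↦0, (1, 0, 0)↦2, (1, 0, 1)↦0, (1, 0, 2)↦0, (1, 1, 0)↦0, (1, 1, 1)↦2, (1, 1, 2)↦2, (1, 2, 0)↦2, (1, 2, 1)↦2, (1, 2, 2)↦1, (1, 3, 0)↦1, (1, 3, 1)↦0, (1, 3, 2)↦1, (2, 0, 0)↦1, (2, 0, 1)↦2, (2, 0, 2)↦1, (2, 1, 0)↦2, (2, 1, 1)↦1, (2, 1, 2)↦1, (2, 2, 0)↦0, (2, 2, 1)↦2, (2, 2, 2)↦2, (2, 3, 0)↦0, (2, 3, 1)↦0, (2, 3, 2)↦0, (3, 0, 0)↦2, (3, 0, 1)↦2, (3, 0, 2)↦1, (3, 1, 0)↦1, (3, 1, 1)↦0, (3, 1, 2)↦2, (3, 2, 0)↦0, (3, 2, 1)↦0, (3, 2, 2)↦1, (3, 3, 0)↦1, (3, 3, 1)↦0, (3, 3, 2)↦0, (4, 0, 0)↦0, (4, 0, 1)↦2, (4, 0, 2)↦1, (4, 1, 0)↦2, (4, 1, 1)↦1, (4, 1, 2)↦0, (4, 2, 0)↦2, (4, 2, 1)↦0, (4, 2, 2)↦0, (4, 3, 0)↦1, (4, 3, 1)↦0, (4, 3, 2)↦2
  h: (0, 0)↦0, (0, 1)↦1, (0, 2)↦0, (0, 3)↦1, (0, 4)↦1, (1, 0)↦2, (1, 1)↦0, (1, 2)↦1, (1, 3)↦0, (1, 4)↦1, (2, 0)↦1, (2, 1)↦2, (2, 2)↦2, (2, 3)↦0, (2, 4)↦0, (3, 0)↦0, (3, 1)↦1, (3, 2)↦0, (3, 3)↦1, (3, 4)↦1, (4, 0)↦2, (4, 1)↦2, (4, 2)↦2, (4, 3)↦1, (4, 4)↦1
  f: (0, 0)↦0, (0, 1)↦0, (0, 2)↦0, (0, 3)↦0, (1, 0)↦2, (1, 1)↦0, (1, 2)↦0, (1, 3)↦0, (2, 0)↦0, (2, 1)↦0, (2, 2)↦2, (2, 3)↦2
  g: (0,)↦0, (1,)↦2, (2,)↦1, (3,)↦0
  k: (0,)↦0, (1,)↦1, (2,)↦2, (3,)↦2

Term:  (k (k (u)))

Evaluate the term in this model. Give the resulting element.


value = 2

  u = 2
  (k (u)) = k(2,) = 2
  (k (k (u))) = k(2,) = 2


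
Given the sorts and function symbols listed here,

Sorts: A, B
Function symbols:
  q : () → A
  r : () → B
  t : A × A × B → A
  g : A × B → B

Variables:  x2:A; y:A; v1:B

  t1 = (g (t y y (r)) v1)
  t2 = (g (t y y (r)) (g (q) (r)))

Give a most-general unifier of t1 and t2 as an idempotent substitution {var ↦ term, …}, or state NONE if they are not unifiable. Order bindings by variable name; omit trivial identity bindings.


{v1 ↦ (g (q) (r))}
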